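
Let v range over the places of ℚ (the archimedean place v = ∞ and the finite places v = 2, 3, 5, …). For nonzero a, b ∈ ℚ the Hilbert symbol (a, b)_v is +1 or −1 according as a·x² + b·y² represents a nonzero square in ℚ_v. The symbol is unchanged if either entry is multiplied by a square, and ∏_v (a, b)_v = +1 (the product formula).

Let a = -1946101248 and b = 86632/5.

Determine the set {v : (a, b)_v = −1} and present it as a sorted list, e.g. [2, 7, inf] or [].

[2, 3, 5, 13]

(a, b) ≡ (-102, 2210) mod (ℚ^×)²; places V = {2, 3, 5, 7, 13, 17, ∞}.
(a,b)_∞: sgn(-102)=−, sgn(2210)=+, so +1.
(a,b)_3: α=3, u≡2; β=0, v≡2 (mod 3); (2|3)=-1, (2|3)=-1; sign (−1)^0·-1^0·-1^3 = -1.
(a,b)_7: α=2, u≡3; β=2, v≡5 (mod 7); (3|7)=-1, (5|7)=-1; sign (−1)^0·-1^2·-1^2 = +1.
(a,b)_2: α=9, β=3; u≡5, v≡1 (mod 8); ε(u)ε(v)=0·0, αω(v)=9·0, βω(u)=3·1; sum ≡ 1  ⇒  -1.
(a,b)_13: α=2, u≡8; β=1, v≡12 (mod 13); (8|13)=-1, (12|13)=+1; sign (−1)^0·-1^1·+1^2 = -1.
(a,b)_5: α=0, u≡2; β=-1, v≡2 (mod 5); (2|5)=-1, (2|5)=-1; sign (−1)^0·-1^-1·-1^0 = -1.
(a,b)_17: α=1, u≡11; β=1, v≡6 (mod 17); (11|17)=-1, (6|17)=-1; sign (−1)^0·-1^1·-1^1 = +1.
Ram(-102, 2210) = {2, 3, 5, 13}; no ℚ_2-point on the conic.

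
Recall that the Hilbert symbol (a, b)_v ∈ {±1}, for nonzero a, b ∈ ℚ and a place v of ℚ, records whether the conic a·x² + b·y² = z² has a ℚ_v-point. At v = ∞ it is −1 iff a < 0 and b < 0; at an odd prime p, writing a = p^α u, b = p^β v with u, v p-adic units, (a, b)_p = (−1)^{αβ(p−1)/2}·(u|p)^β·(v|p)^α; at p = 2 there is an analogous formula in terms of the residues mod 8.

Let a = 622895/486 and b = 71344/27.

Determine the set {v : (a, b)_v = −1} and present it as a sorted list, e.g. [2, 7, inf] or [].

[3, 5]

(a, b) ≡ (2730, 273) mod (ℚ^×)²; places V = {2, 3, 5, 7, 13, 37, ∞}.
(a,b)_5: α=1, u≡4; β=0, v≡2 (mod 5); (4|5)=+1, (2|5)=-1; sign (−1)^0·+1^0·-1^1 = -1.
(a,b)_13: α=1, u≡2; β=1, v≡2 (mod 13); (2|13)=-1, (2|13)=-1; sign (−1)^0·-1^1·-1^1 = +1.
(a,b)_7: α=1, u≡5; β=3, v≡2 (mod 7); (5|7)=-1, (2|7)=+1; sign (−1)^1·-1^3·+1^1 = +1.
(a,b)_2: α=-1, β=4; u≡5, v≡1 (mod 8); ε(u)ε(v)=0·0, αω(v)=-1·0, βω(u)=4·1; sum ≡ 0  ⇒  +1.
(a,b)_37: α=2, u≡17; β=0, v≡14 (mod 37); (17|37)=-1, (14|37)=-1; sign (−1)^0·-1^0·-1^2 = +1.
(a,b)_3: α=-5, u≡1; β=-3, v≡1 (mod 3); (1|3)=+1, (1|3)=+1; sign (−1)^1·+1^-3·+1^-5 = -1.
(a,b)_∞: sgn(2730)=+, sgn(273)=+, so +1.
(2730, 273 / ℚ) ramifies at {3, 5}: a division algebra.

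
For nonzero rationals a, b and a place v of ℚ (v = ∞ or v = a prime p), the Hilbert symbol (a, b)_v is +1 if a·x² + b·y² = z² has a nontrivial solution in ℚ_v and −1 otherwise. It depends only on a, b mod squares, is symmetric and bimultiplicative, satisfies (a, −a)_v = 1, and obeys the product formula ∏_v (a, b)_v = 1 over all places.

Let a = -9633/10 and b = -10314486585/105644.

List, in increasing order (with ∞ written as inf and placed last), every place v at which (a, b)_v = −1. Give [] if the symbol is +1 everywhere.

Mod squares: a ≡ -570, b ≡ -715. Check v ∈ {∞, 2, 3, 5, 7, 11, 13, 17, 19}.
v=3: a=3^1·(≡2), b=3^2·(≡2) mod 3; (2|3)=-1, (2|3)=-1; (−1)^{1·2·1}·(-1)^2·(-1)^1 = -1.
v=∞: -570 < 0 and -715 < 0  ⇒  (a,b)_∞ = -1.
v=17: a=17^0·(≡4), b=17^2·(≡16) mod 17; (4|17)=+1, (16|17)=+1; (−1)^{0·2·8}·(+1)^2·(+1)^0 = +1.
v=2: v_2(a)=-1, v_2(b)=-2; units ≡ 3, 5 (mod 8); ε·ε+αω+βω = 1·0+-1·1+-2·1 ≡ 1  ⇒  (a,b)_2 = -1.
v=19: a=19^1·(≡12), b=19^2·(≡11) mod 19; (12|19)=-1, (11|19)=+1; (−1)^{1·2·9}·(-1)^2·(+1)^1 = +1.
v=5: a=5^-1·(≡1), b=5^1·(≡2) mod 5; (1|5)=+1, (2|5)=-1; (−1)^{-1·1·2}·(+1)^1·(-1)^-1 = -1.
v=13: a=13^2·(≡6), b=13^3·(≡9) mod 13; (6|13)=-1, (9|13)=+1; (−1)^{2·3·6}·(-1)^3·(+1)^2 = -1.
v=11: a=11^0·(≡8), b=11^-1·(≡4) mod 11; (8|11)=-1, (4|11)=+1; (−1)^{0·-1·5}·(-1)^-1·(+1)^0 = -1.
v=7: a=7^0·(≡2), b=7^-4·(≡5) mod 7; (2|7)=+1, (5|7)=-1; (−1)^{0·-4·3}·(+1)^-4·(-1)^0 = +1.
(-570, -715 / ℚ) ramifies at {2, 3, 5, 11, 13, ∞}: a division algebra.

[2, 3, 5, 11, 13, inf]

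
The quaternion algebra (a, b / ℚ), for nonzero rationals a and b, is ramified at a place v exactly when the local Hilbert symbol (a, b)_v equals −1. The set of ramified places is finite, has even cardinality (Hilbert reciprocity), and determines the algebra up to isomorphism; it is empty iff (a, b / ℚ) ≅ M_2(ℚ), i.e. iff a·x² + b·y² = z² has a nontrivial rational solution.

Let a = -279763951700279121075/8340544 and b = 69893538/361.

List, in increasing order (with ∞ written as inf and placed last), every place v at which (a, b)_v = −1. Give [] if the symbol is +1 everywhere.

[2, 3, 13, 17]

Mod squares: a ≡ -187, b ≡ 24882. Check v ∈ {∞, 2, 3, 5, 7, 11, 13, 17, 19, 29, 53}.
v=13: a=13^2·(≡7), b=13^1·(≡12) mod 13; (7|13)=-1, (12|13)=+1; (−1)^{2·1·6}·(-1)^1·(+1)^2 = -1.
v=2: v_2(a)=-6, v_2(b)=1; units ≡ 5, 1 (mod 8); ε·ε+αω+βω = 0·0+-6·0+1·1 ≡ 1  ⇒  (a,b)_2 = -1.
v=∞: -187 < 0 and 24882 > 0  ⇒  (a,b)_∞ = +1.
v=7: a=7^2·(≡1), b=7^0·(≡2) mod 7; (1|7)=+1, (2|7)=+1; (−1)^{2·0·3}·(+1)^0·(+1)^2 = +1.
v=29: a=29^2·(≡13), b=29^1·(≡26) mod 29; (13|29)=+1, (26|29)=-1; (−1)^{2·1·14}·(+1)^1·(-1)^2 = +1.
v=53: a=53^4·(≡46), b=53^2·(≡24) mod 53; (46|53)=+1, (24|53)=+1; (−1)^{4·2·26}·(+1)^2·(+1)^4 = +1.
v=11: a=11^3·(≡5), b=11^1·(≡8) mod 11; (5|11)=+1, (8|11)=-1; (−1)^{3·1·5}·(+1)^1·(-1)^3 = +1.
v=3: a=3^2·(≡2), b=3^1·(≡2) mod 3; (2|3)=-1, (2|3)=-1; (−1)^{2·1·1}·(-1)^1·(-1)^2 = -1.
v=17: a=17^1·(≡12), b=17^0·(≡11) mod 17; (12|17)=-1, (11|17)=-1; (−1)^{1·0·8}·(-1)^0·(-1)^1 = -1.
v=19: a=19^-4·(≡18), b=19^-2·(≡5) mod 19; (18|19)=-1, (5|19)=+1; (−1)^{-4·-2·9}·(-1)^-2·(+1)^-4 = +1.
v=5: a=5^2·(≡3), b=5^0·(≡3) mod 5; (3|5)=-1, (3|5)=-1; (−1)^{2·0·2}·(-1)^0·(-1)^2 = +1.
Ram(-187, 24882) = {2, 3, 13, 17}; no ℚ_2-point on the conic.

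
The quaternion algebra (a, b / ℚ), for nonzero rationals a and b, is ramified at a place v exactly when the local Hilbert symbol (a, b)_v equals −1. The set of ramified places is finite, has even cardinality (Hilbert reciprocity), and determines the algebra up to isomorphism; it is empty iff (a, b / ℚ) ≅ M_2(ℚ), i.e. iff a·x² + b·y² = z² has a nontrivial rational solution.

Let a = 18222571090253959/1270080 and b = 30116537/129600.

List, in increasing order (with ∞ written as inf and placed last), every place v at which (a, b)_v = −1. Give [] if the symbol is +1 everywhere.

(a, b) ≡ (12155, 17) mod (ℚ^×)²; places V = {2, 3, 5, 7, 11, 13, 17, ∞}.
(a,b)_17: α=3, u≡2; β=1, v≡16 (mod 17); (2|17)=+1, (16|17)=+1; sign (−1)^0·+1^1·+1^3 = +1.
(a,b)_3: α=-4, u≡2; β=-4, v≡2 (mod 3); (2|3)=-1, (2|3)=-1; sign (−1)^0·-1^-4·-1^-4 = +1.
(a,b)_11: α=11, u≡4; β=6, v≡8 (mod 11); (4|11)=+1, (8|11)=-1; sign (−1)^0·+1^6·-1^11 = -1.
(a,b)_13: α=1, u≡12; β=0, v≡3 (mod 13); (12|13)=+1, (3|13)=+1; sign (−1)^0·+1^0·+1^1 = +1.
(a,b)_5: α=-1, u≡4; β=-2, v≡3 (mod 5); (4|5)=+1, (3|5)=-1; sign (−1)^0·+1^-2·-1^-1 = -1.
(a,b)_2: α=-6, β=-6; u≡3, v≡1 (mod 8); ε(u)ε(v)=1·0, αω(v)=-6·0, βω(u)=-6·1; sum ≡ 0  ⇒  +1.
(a,b)_∞: sgn(12155)=+, sgn(17)=+, so +1.
(a,b)_7: α=-2, u≡5; β=0, v≡5 (mod 7); (5|7)=-1, (5|7)=-1; sign (−1)^0·-1^0·-1^-2 = +1.
Ram(12155, 17) = {5, 11}; no ℚ_5-point on the conic.

[5, 11]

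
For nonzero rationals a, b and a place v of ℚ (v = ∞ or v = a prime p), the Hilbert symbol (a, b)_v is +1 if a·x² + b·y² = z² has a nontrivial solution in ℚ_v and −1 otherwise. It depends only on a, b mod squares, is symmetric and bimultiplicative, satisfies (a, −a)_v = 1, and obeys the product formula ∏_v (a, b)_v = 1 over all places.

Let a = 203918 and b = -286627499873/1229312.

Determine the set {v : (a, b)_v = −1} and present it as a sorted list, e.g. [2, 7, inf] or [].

(a, b) ≡ (203918, -8866) mod (ℚ^×)²; places V = {2, 7, 11, 13, 17, 23, 31, 43, ∞}.
(a,b)_43: α=0, u≡12; β=2, v≡17 (mod 43); (12|43)=-1, (17|43)=+1; sign (−1)^0·-1^2·+1^0 = +1.
(a,b)_11: α=1, u≡3; β=3, v≡8 (mod 11); (3|11)=+1, (8|11)=-1; sign (−1)^1·+1^3·-1^1 = +1.
(a,b)_23: α=1, u≡11; β=0, v≡9 (mod 23); (11|23)=-1, (9|23)=+1; sign (−1)^0·-1^0·+1^1 = +1.
(a,b)_31: α=1, u≡6; β=1, v≡21 (mod 31); (6|31)=-1, (21|31)=-1; sign (−1)^1·-1^1·-1^1 = -1.
(a,b)_17: α=0, u≡3; β=2, v≡13 (mod 17); (3|17)=-1, (13|17)=+1; sign (−1)^0·-1^2·+1^0 = +1.
(a,b)_13: α=1, u≡8; β=1, v≡8 (mod 13); (8|13)=-1, (8|13)=-1; sign (−1)^0·-1^1·-1^1 = +1.
(a,b)_∞: sgn(203918)=+, sgn(-8866)=−, so +1.
(a,b)_7: α=0, u≡1; β=-4, v≡6 (mod 7); (1|7)=+1, (6|7)=-1; sign (−1)^0·+1^-4·-1^0 = +1.
(a,b)_2: α=1, β=-9; u≡7, v≡7 (mod 8); ε(u)ε(v)=1·1, αω(v)=1·0, βω(u)=-9·0; sum ≡ 1  ⇒  -1.
|Ram(203918, -8866)| = 2, even; anisotropic at {2, 31}.

[2, 31]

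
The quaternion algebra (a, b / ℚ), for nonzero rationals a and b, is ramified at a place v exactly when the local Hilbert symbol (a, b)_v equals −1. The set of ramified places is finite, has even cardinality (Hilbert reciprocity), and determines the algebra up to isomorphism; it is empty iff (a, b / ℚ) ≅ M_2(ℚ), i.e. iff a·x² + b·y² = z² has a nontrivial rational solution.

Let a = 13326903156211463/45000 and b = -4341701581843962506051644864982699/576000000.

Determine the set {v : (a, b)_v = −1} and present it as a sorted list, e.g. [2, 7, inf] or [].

Mod squares: a ≡ 23374, b ≡ -432419. Check v ∈ {∞, 2, 3, 5, 7, 13, 19, 29, 31, 37}.
v=2: v_2(a)=-3, v_2(b)=-12; units ≡ 7, 5 (mod 8); ε·ε+αω+βω = 1·0+-3·1+-12·0 ≡ 1  ⇒  (a,b)_2 = -1.
v=37: a=37^2·(≡4), b=37^5·(≡29) mod 37; (4|37)=+1, (29|37)=-1; (−1)^{2·5·18}·(+1)^5·(-1)^2 = +1.
v=5: a=5^-4·(≡4), b=5^-6·(≡4) mod 5; (4|5)=+1, (4|5)=+1; (−1)^{-4·-6·2}·(+1)^-6·(+1)^-4 = +1.
v=13: a=13^1·(≡3), b=13^3·(≡10) mod 13; (3|13)=+1, (10|13)=+1; (−1)^{1·3·6}·(+1)^3·(+1)^1 = +1.
v=31: a=31^3·(≡16), b=31^7·(≡18) mod 31; (16|31)=+1, (18|31)=+1; (−1)^{3·7·15}·(+1)^7·(+1)^3 = -1.
v=3: a=3^-2·(≡1), b=3^-2·(≡1) mod 3; (1|3)=+1, (1|3)=+1; (−1)^{-2·-2·1}·(+1)^-2·(+1)^-2 = +1.
v=7: a=7^4·(≡4), b=7^6·(≡3) mod 7; (4|7)=+1, (3|7)=-1; (−1)^{4·6·3}·(+1)^6·(-1)^4 = +1.
v=19: a=19^2·(≡5), b=19^2·(≡2) mod 19; (5|19)=+1, (2|19)=-1; (−1)^{2·2·9}·(+1)^2·(-1)^2 = +1.
v=29: a=29^1·(≡23), b=29^3·(≡22) mod 29; (23|29)=+1, (22|29)=+1; (−1)^{1·3·14}·(+1)^3·(+1)^1 = +1.
v=∞: 23374 > 0 and -432419 < 0  ⇒  (a,b)_∞ = +1.
(23374, -432419 / ℚ) ramifies at {2, 31}: a division algebra.

[2, 31]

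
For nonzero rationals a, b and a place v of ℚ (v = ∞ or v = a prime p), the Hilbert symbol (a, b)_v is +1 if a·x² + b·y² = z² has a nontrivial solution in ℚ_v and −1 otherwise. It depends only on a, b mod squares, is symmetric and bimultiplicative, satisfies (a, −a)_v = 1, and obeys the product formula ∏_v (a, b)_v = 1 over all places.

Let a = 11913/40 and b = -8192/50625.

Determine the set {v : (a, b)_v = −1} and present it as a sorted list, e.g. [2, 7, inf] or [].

Mod squares: a ≡ 330, b ≡ -2. Check v ∈ {∞, 2, 3, 5, 11, 19}.
v=5: a=5^-1·(≡1), b=5^-4·(≡3) mod 5; (1|5)=+1, (3|5)=-1; (−1)^{-1·-4·2}·(+1)^-4·(-1)^-1 = -1.
v=19: a=19^2·(≡7), b=19^0·(≡6) mod 19; (7|19)=+1, (6|19)=+1; (−1)^{2·0·9}·(+1)^0·(+1)^2 = +1.
v=11: a=11^1·(≡7), b=11^0·(≡1) mod 11; (7|11)=-1, (1|11)=+1; (−1)^{1·0·5}·(-1)^0·(+1)^1 = +1.
v=∞: 330 > 0 and -2 < 0  ⇒  (a,b)_∞ = +1.
v=3: a=3^1·(≡2), b=3^-4·(≡1) mod 3; (2|3)=-1, (1|3)=+1; (−1)^{1·-4·1}·(-1)^-4·(+1)^1 = +1.
v=2: v_2(a)=-3, v_2(b)=13; units ≡ 5, 7 (mod 8); ε·ε+αω+βω = 0·1+-3·0+13·1 ≡ 1  ⇒  (a,b)_2 = -1.
|Ram(330, -2)| = 2, even; anisotropic at {2, 5}.

[2, 5]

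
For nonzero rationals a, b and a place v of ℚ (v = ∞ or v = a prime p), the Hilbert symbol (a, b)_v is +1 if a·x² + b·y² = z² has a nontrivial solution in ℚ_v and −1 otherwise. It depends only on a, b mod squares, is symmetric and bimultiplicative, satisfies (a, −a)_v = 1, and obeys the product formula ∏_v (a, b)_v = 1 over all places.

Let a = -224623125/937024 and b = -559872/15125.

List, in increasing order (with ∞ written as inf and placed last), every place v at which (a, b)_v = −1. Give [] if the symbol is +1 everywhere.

[3, 5, 29, inf]

(a, b) ≡ (-493, -15) mod (ℚ^×)²; places V = {2, 3, 5, 11, 17, 29, ∞}.
(a,b)_3: α=6, u≡2; β=7, v≡1 (mod 3); (2|3)=-1, (1|3)=+1; sign (−1)^0·-1^7·+1^6 = -1.
(a,b)_17: α=1, u≡6; β=0, v≡9 (mod 17); (6|17)=-1, (9|17)=+1; sign (−1)^0·-1^0·+1^1 = +1.
(a,b)_5: α=4, u≡2; β=-3, v≡3 (mod 5); (2|5)=-1, (3|5)=-1; sign (−1)^0·-1^-3·-1^4 = -1.
(a,b)_2: α=-6, β=8; u≡3, v≡1 (mod 8); ε(u)ε(v)=1·0, αω(v)=-6·0, βω(u)=8·1; sum ≡ 0  ⇒  +1.
(a,b)_11: α=-4, u≡6; β=-2, v≡7 (mod 11); (6|11)=-1, (7|11)=-1; sign (−1)^0·-1^-2·-1^-4 = +1.
(a,b)_29: α=1, u≡26; β=0, v≡11 (mod 29); (26|29)=-1, (11|29)=-1; sign (−1)^0·-1^0·-1^1 = -1.
(a,b)_∞: sgn(-493)=−, sgn(-15)=−, so -1.
Ram(-493, -15) = {3, 5, 29, ∞}; no ℚ_3-point on the conic.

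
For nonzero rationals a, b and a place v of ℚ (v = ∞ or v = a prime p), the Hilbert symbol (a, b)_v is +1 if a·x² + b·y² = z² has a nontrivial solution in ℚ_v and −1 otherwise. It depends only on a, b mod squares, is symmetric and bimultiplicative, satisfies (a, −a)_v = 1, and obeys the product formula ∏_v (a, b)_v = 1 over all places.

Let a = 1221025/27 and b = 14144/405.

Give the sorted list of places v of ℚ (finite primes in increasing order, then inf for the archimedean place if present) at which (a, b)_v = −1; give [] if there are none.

Mod squares: a ≡ 3, b ≡ 1105. Check v ∈ {∞, 2, 3, 5, 13, 17}.
v=5: a=5^2·(≡3), b=5^-1·(≡4) mod 5; (3|5)=-1, (4|5)=+1; (−1)^{2·-1·2}·(-1)^-1·(+1)^2 = -1.
v=2: v_2(a)=0, v_2(b)=6; units ≡ 3, 1 (mod 8); ε·ε+αω+βω = 1·0+0·0+6·1 ≡ 0  ⇒  (a,b)_2 = +1.
v=17: a=17^2·(≡6), b=17^1·(≡6) mod 17; (6|17)=-1, (6|17)=-1; (−1)^{2·1·8}·(-1)^1·(-1)^2 = -1.
v=∞: 3 > 0 and 1105 > 0  ⇒  (a,b)_∞ = +1.
v=13: a=13^2·(≡10), b=13^1·(≡11) mod 13; (10|13)=+1, (11|13)=-1; (−1)^{2·1·6}·(+1)^1·(-1)^2 = +1.
v=3: a=3^-3·(≡1), b=3^-4·(≡1) mod 3; (1|3)=+1, (1|3)=+1; (−1)^{-3·-4·1}·(+1)^-4·(+1)^-3 = +1.
(3, 1105 / ℚ) ramifies at {5, 17}: a division algebra.

[5, 17]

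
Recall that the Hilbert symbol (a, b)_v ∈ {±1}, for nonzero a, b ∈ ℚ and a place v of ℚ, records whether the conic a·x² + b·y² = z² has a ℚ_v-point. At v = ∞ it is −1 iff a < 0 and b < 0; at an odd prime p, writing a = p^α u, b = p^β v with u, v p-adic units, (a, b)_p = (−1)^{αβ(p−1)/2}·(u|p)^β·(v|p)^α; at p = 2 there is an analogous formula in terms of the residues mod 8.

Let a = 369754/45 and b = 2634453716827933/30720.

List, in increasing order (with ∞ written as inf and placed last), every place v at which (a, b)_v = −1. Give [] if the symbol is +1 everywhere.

Mod squares: a ≡ 770, b ≡ 390. Check v ∈ {∞, 2, 3, 5, 7, 11, 13}.
v=7: a=7^5·(≡5), b=7^12·(≡6) mod 7; (5|7)=-1, (6|7)=-1; (−1)^{5·12·3}·(-1)^12·(-1)^5 = -1.
v=5: a=5^-1·(≡1), b=5^-1·(≡2) mod 5; (1|5)=+1, (2|5)=-1; (−1)^{-1·-1·2}·(+1)^-1·(-1)^-1 = -1.
v=13: a=13^0·(≡10), b=13^1·(≡3) mod 13; (10|13)=+1, (3|13)=+1; (−1)^{0·1·6}·(+1)^1·(+1)^0 = +1.
v=11: a=11^1·(≡9), b=11^4·(≡4) mod 11; (9|11)=+1, (4|11)=+1; (−1)^{1·4·5}·(+1)^4·(+1)^1 = +1.
v=2: v_2(a)=1, v_2(b)=-11; units ≡ 1, 3 (mod 8); ε·ε+αω+βω = 0·1+1·1+-11·0 ≡ 1  ⇒  (a,b)_2 = -1.
v=3: a=3^-2·(≡2), b=3^-1·(≡1) mod 3; (2|3)=-1, (1|3)=+1; (−1)^{-2·-1·1}·(-1)^-1·(+1)^-2 = -1.
v=∞: 770 > 0 and 390 > 0  ⇒  (a,b)_∞ = +1.
|Ram(770, 390)| = 4, even; anisotropic at {2, 3, 5, 7}.

[2, 3, 5, 7]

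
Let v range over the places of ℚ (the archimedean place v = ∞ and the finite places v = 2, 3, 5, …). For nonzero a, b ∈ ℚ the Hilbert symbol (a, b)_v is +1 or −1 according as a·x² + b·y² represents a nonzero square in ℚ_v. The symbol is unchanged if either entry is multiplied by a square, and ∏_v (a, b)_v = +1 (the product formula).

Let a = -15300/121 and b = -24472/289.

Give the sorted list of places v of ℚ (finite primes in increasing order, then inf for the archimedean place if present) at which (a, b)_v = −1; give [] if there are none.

[19, inf]

(a, b) ≡ (-17, -6118) mod (ℚ^×)²; places V = {2, 3, 5, 7, 11, 17, 19, 23, ∞}.
(a,b)_5: α=2, u≡3; β=0, v≡2 (mod 5); (3|5)=-1, (2|5)=-1; sign (−1)^0·-1^0·-1^2 = +1.
(a,b)_23: α=0, u≡3; β=1, v≡19 (mod 23); (3|23)=+1, (19|23)=-1; sign (−1)^0·+1^1·-1^0 = +1.
(a,b)_∞: sgn(-17)=−, sgn(-6118)=−, so -1.
(a,b)_11: α=-2, u≡1; β=0, v≡1 (mod 11); (1|11)=+1, (1|11)=+1; sign (−1)^0·+1^0·+1^-2 = +1.
(a,b)_2: α=2, β=3; u≡7, v≡5 (mod 8); ε(u)ε(v)=1·0, αω(v)=2·1, βω(u)=3·0; sum ≡ 0  ⇒  +1.
(a,b)_19: α=0, u≡2; β=1, v≡1 (mod 19); (2|19)=-1, (1|19)=+1; sign (−1)^0·-1^1·+1^0 = -1.
(a,b)_17: α=1, u≡9; β=-2, v≡8 (mod 17); (9|17)=+1, (8|17)=+1; sign (−1)^0·+1^-2·+1^1 = +1.
(a,b)_3: α=2, u≡1; β=0, v≡2 (mod 3); (1|3)=+1, (2|3)=-1; sign (−1)^0·+1^0·-1^2 = +1.
(a,b)_7: α=0, u≡1; β=1, v≡2 (mod 7); (1|7)=+1, (2|7)=+1; sign (−1)^0·+1^1·+1^0 = +1.
Ram(-17, -6118) = {19, ∞}; no ℚ_19-point on the conic.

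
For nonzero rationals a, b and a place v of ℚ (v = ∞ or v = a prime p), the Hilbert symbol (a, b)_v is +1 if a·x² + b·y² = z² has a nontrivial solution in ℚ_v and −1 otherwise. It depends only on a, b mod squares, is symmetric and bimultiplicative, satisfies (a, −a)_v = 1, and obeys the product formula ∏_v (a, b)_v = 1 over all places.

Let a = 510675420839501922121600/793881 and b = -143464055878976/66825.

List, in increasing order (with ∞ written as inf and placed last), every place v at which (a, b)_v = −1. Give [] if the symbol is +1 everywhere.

[11, 17, 19, 23]

(a, b) ≡ (46, -74613) mod (ℚ^×)²; places V = {2, 3, 5, 7, 11, 17, 19, 23, 37, ∞}.
(a,b)_2: α=7, β=6; u≡7, v≡3 (mod 8); ε(u)ε(v)=1·1, αω(v)=7·1, βω(u)=6·0; sum ≡ 0  ⇒  +1.
(a,b)_3: α=-8, u≡1; β=-5, v≡2 (mod 3); (1|3)=+1, (2|3)=-1; sign (−1)^0·+1^-5·-1^-8 = +1.
(a,b)_19: α=2, u≡8; β=1, v≡5 (mod 19); (8|19)=-1, (5|19)=+1; sign (−1)^0·-1^1·+1^2 = -1.
(a,b)_23: α=3, u≡18; β=2, v≡21 (mod 23); (18|23)=+1, (21|23)=-1; sign (−1)^0·+1^2·-1^3 = -1.
(a,b)_∞: sgn(46)=+, sgn(-74613)=−, so +1.
(a,b)_5: α=2, u≡4; β=-2, v≡3 (mod 5); (4|5)=+1, (3|5)=-1; sign (−1)^0·+1^-2·-1^2 = +1.
(a,b)_37: α=6, u≡30; β=4, v≡11 (mod 37); (30|37)=+1, (11|37)=+1; sign (−1)^0·+1^4·+1^6 = +1.
(a,b)_7: α=2, u≡2; β=1, v≡2 (mod 7); (2|7)=+1, (2|7)=+1; sign (−1)^0·+1^1·+1^2 = +1.
(a,b)_17: α=2, u≡7; β=1, v≡3 (mod 17); (7|17)=-1, (3|17)=-1; sign (−1)^0·-1^1·-1^2 = -1.
(a,b)_11: α=-2, u≡2; β=-1, v≡1 (mod 11); (2|11)=-1, (1|11)=+1; sign (−1)^0·-1^-1·+1^-2 = -1.
(46, -74613 / ℚ) ramifies at {11, 17, 19, 23}: a division algebra.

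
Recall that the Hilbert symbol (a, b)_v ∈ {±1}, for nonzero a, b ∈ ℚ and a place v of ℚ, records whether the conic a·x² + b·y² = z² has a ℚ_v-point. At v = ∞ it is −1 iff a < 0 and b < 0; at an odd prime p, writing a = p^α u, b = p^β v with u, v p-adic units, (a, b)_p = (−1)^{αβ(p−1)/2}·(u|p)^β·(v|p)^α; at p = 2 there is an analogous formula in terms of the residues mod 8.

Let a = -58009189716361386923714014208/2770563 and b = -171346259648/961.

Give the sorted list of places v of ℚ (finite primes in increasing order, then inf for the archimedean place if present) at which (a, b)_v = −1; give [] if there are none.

[29, 41, 43, inf]

Mod squares: a ≡ -82041, b ≡ -9263963. Check v ∈ {∞, 2, 3, 17, 19, 23, 29, 31, 41, 43}.
v=43: a=43^2·(≡3), b=43^1·(≡30) mod 43; (3|43)=-1, (30|43)=-1; (−1)^{2·1·21}·(-1)^1·(-1)^2 = -1.
v=29: a=29^3·(≡28), b=29^1·(≡18) mod 29; (28|29)=+1, (18|29)=-1; (−1)^{3·1·14}·(+1)^1·(-1)^3 = -1.
v=19: a=19^2·(≡4), b=19^1·(≡6) mod 19; (4|19)=+1, (6|19)=+1; (−1)^{2·1·9}·(+1)^1·(+1)^2 = +1.
v=∞: -82041 < 0 and -9263963 < 0  ⇒  (a,b)_∞ = -1.
v=31: a=31^-4·(≡7), b=31^-2·(≡21) mod 31; (7|31)=+1, (21|31)=-1; (−1)^{-4·-2·15}·(+1)^-2·(-1)^-4 = +1.
v=17: a=17^8·(≡2), b=17^3·(≡15) mod 17; (2|17)=+1, (15|17)=+1; (−1)^{8·3·8}·(+1)^3·(+1)^8 = +1.
v=3: a=3^-1·(≡1), b=3^0·(≡1) mod 3; (1|3)=+1, (1|3)=+1; (−1)^{-1·0·1}·(+1)^0·(+1)^-1 = +1.
v=23: a=23^3·(≡14), b=23^1·(≡4) mod 23; (14|23)=-1, (4|23)=+1; (−1)^{3·1·11}·(-1)^1·(+1)^3 = +1.
v=2: v_2(a)=10, v_2(b)=6; units ≡ 7, 5 (mod 8); ε·ε+αω+βω = 1·0+10·1+6·0 ≡ 0  ⇒  (a,b)_2 = +1.
v=41: a=41^1·(≡18), b=41^0·(≡26) mod 41; (18|41)=+1, (26|41)=-1; (−1)^{1·0·20}·(+1)^0·(-1)^1 = -1.
(-82041, -9263963 / ℚ) ramifies at {29, 41, 43, ∞}: a division algebra.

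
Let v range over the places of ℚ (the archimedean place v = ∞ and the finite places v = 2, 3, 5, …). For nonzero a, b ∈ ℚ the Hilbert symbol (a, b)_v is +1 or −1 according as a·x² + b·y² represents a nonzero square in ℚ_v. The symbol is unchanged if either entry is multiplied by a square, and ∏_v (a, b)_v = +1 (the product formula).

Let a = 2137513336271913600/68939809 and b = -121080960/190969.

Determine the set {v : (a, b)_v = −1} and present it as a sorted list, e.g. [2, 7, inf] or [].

[2, 3]

Mod squares: a ≡ 26, b ≡ -4290. Check v ∈ {∞, 2, 3, 5, 7, 11, 13, 19, 23, 31}.
v=13: a=13^3·(≡7), b=13^1·(≡5) mod 13; (7|13)=-1, (5|13)=-1; (−1)^{3·1·6}·(-1)^1·(-1)^3 = +1.
v=3: a=3^2·(≡2), b=3^3·(≡1) mod 3; (2|3)=-1, (1|3)=+1; (−1)^{2·3·1}·(-1)^3·(+1)^2 = -1.
v=∞: 26 > 0 and -4290 < 0  ⇒  (a,b)_∞ = +1.
v=19: a=19^-4·(≡5), b=19^-2·(≡7) mod 19; (5|19)=+1, (7|19)=+1; (−1)^{-4·-2·9}·(+1)^-2·(+1)^-4 = +1.
v=23: a=23^-2·(≡1), b=23^-2·(≡15) mod 23; (1|23)=+1, (15|23)=-1; (−1)^{-2·-2·11}·(+1)^-2·(-1)^-2 = +1.
v=31: a=31^2·(≡22), b=31^0·(≡2) mod 31; (22|31)=-1, (2|31)=+1; (−1)^{2·0·15}·(-1)^0·(+1)^2 = +1.
v=11: a=11^4·(≡4), b=11^1·(≡6) mod 11; (4|11)=+1, (6|11)=-1; (−1)^{4·1·5}·(+1)^1·(-1)^4 = +1.
v=5: a=5^2·(≡1), b=5^1·(≡2) mod 5; (1|5)=+1, (2|5)=-1; (−1)^{2·1·2}·(+1)^1·(-1)^2 = +1.
v=7: a=7^4·(≡5), b=7^2·(≡1) mod 7; (5|7)=-1, (1|7)=+1; (−1)^{4·2·3}·(-1)^2·(+1)^4 = +1.
v=2: v_2(a)=7, v_2(b)=7; units ≡ 5, 7 (mod 8); ε·ε+αω+βω = 0·1+7·0+7·1 ≡ 1  ⇒  (a,b)_2 = -1.
|Ram(26, -4290)| = 2, even; anisotropic at {2, 3}.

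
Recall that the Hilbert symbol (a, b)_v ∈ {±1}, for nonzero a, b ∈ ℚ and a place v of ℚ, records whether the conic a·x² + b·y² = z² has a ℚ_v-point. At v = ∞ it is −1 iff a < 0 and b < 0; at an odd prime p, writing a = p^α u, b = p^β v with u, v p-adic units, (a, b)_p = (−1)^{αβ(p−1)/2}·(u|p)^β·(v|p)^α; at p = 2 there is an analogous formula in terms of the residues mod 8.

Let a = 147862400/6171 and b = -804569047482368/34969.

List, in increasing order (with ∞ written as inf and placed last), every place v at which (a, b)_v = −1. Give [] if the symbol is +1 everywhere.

(a, b) ≡ (96186, -23) mod (ℚ^×)²; places V = {2, 3, 5, 7, 11, 17, 23, 41, ∞}.
(a,b)_5: α=2, u≡1; β=0, v≡3 (mod 5); (1|5)=+1, (3|5)=-1; sign (−1)^0·+1^0·-1^2 = +1.
(a,b)_11: α=-2, u≡10; β=-2, v≡10 (mod 11); (10|11)=-1, (10|11)=-1; sign (−1)^0·-1^-2·-1^-2 = +1.
(a,b)_3: α=-1, u≡1; β=0, v≡1 (mod 3); (1|3)=+1, (1|3)=+1; sign (−1)^0·+1^0·+1^-1 = +1.
(a,b)_7: α=2, u≡3; β=4, v≡6 (mod 7); (3|7)=-1, (6|7)=-1; sign (−1)^0·-1^4·-1^2 = +1.
(a,b)_2: α=7, β=14; u≡5, v≡1 (mod 8); ε(u)ε(v)=0·0, αω(v)=7·0, βω(u)=14·1; sum ≡ 0  ⇒  +1.
(a,b)_∞: sgn(96186)=+, sgn(-23)=−, so +1.
(a,b)_41: α=1, u≡39; β=2, v≡18 (mod 41); (39|41)=+1, (18|41)=+1; sign (−1)^0·+1^2·+1^1 = +1.
(a,b)_17: α=-1, u≡12; β=-2, v≡12 (mod 17); (12|17)=-1, (12|17)=-1; sign (−1)^0·-1^-2·-1^-1 = -1.
(a,b)_23: α=1, u≡10; β=3, v≡7 (mod 23); (10|23)=-1, (7|23)=-1; sign (−1)^1·-1^3·-1^1 = -1.
|Ram(96186, -23)| = 2, even; anisotropic at {17, 23}.

[17, 23]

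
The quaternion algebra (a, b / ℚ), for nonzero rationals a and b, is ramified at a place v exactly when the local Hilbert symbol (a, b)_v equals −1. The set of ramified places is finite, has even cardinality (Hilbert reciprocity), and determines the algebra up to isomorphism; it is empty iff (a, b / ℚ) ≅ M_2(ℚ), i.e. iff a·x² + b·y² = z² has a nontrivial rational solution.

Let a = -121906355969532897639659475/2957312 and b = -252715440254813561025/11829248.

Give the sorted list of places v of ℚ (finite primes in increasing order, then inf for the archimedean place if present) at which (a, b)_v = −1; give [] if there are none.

[2, 7, 31, inf]

Mod squares: a ≡ -3327478, b ≡ -2. Check v ∈ {∞, 2, 3, 5, 7, 11, 13, 17, 19, 31, 41}.
v=13: a=13^0·(≡5), b=13^2·(≡8) mod 13; (5|13)=-1, (8|13)=-1; (−1)^{0·2·6}·(-1)^2·(-1)^0 = +1.
v=11: a=11^3·(≡7), b=11^2·(≡3) mod 11; (7|11)=-1, (3|11)=+1; (−1)^{3·2·5}·(-1)^2·(+1)^3 = +1.
v=3: a=3^2·(≡2), b=3^2·(≡1) mod 3; (2|3)=-1, (1|3)=+1; (−1)^{2·2·1}·(-1)^2·(+1)^2 = +1.
v=31: a=31^3·(≡3), b=31^2·(≡23) mod 31; (3|31)=-1, (23|31)=-1; (−1)^{3·2·15}·(-1)^2·(-1)^3 = -1.
v=41: a=41^3·(≡6), b=41^2·(≡9) mod 41; (6|41)=-1, (9|41)=+1; (−1)^{3·2·20}·(-1)^2·(+1)^3 = +1.
v=5: a=5^2·(≡3), b=5^2·(≡3) mod 5; (3|5)=-1, (3|5)=-1; (−1)^{2·2·2}·(-1)^2·(-1)^2 = +1.
v=7: a=7^9·(≡1), b=7^6·(≡5) mod 7; (1|7)=+1, (5|7)=-1; (−1)^{9·6·3}·(+1)^6·(-1)^9 = -1.
v=19: a=19^-2·(≡7), b=19^-2·(≡1) mod 19; (7|19)=+1, (1|19)=+1; (−1)^{-2·-2·9}·(+1)^-2·(+1)^-2 = +1.
v=2: v_2(a)=-13, v_2(b)=-15; units ≡ 5, 7 (mod 8); ε·ε+αω+βω = 0·1+-13·0+-15·1 ≡ 1  ⇒  (a,b)_2 = -1.
v=∞: -3327478 < 0 and -2 < 0  ⇒  (a,b)_∞ = -1.
v=17: a=17^3·(≡15), b=17^2·(≡15) mod 17; (15|17)=+1, (15|17)=+1; (−1)^{3·2·8}·(+1)^2·(+1)^3 = +1.
(-3327478, -2 / ℚ) ramifies at {2, 7, 31, ∞}: a division algebra.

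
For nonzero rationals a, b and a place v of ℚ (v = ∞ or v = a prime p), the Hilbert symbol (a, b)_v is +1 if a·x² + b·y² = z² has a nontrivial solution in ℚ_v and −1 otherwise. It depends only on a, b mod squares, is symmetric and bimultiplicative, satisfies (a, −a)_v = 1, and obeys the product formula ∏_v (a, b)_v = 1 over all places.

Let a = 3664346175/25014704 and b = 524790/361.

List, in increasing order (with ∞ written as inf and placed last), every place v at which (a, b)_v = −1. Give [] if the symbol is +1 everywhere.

Mod squares: a ≡ 74613, b ≡ 1190. Check v ∈ {∞, 2, 3, 5, 7, 11, 13, 17, 19, 29}.
v=5: a=5^2·(≡3), b=5^1·(≡3) mod 5; (3|5)=-1, (3|5)=-1; (−1)^{2·1·2}·(-1)^1·(-1)^2 = -1.
v=19: a=19^1·(≡12), b=19^-2·(≡10) mod 19; (12|19)=-1, (10|19)=-1; (−1)^{1·-2·9}·(-1)^-2·(-1)^1 = -1.
v=11: a=11^-1·(≡6), b=11^0·(≡10) mod 11; (6|11)=-1, (10|11)=-1; (−1)^{-1·0·5}·(-1)^0·(-1)^-1 = -1.
v=13: a=13^-2·(≡2), b=13^0·(≡11) mod 13; (2|13)=-1, (11|13)=-1; (−1)^{-2·0·6}·(-1)^0·(-1)^-2 = +1.
v=17: a=17^1·(≡3), b=17^1·(≡8) mod 17; (3|17)=-1, (8|17)=+1; (−1)^{1·1·8}·(-1)^1·(+1)^1 = -1.
v=∞: 74613 > 0 and 1190 > 0  ⇒  (a,b)_∞ = +1.
v=3: a=3^3·(≡1), b=3^2·(≡2) mod 3; (1|3)=+1, (2|3)=-1; (−1)^{3·2·1}·(+1)^2·(-1)^3 = -1.
v=2: v_2(a)=-4, v_2(b)=1; units ≡ 5, 3 (mod 8); ε·ε+αω+βω = 0·1+-4·1+1·1 ≡ 1  ⇒  (a,b)_2 = -1.
v=29: a=29^-2·(≡1), b=29^0·(≡25) mod 29; (1|29)=+1, (25|29)=+1; (−1)^{-2·0·14}·(+1)^0·(+1)^-2 = +1.
v=7: a=7^5·(≡3), b=7^3·(≡1) mod 7; (3|7)=-1, (1|7)=+1; (−1)^{5·3·3}·(-1)^3·(+1)^5 = +1.
|Ram(74613, 1190)| = 6, even; anisotropic at {2, 3, 5, 11, 17, 19}.

[2, 3, 5, 11, 17, 19]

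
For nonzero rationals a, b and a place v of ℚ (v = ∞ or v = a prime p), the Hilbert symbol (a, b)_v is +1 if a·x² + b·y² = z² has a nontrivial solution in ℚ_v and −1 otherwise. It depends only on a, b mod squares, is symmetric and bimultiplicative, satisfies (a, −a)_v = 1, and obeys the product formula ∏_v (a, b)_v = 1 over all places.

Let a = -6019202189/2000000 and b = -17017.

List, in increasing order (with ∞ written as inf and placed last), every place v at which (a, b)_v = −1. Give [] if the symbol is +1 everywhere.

[2, inf]

Mod squares: a ≡ -8602, b ≡ -17017. Check v ∈ {∞, 2, 5, 7, 11, 13, 17, 23}.
v=17: a=17^1·(≡13), b=17^1·(≡2) mod 17; (13|17)=+1, (2|17)=+1; (−1)^{1·1·8}·(+1)^1·(+1)^1 = +1.
v=∞: -8602 < 0 and -17017 < 0  ⇒  (a,b)_∞ = -1.
v=13: a=13^4·(≡10), b=13^1·(≡4) mod 13; (10|13)=+1, (4|13)=+1; (−1)^{4·1·6}·(+1)^1·(+1)^4 = +1.
v=5: a=5^-6·(≡2), b=5^0·(≡3) mod 5; (2|5)=-1, (3|5)=-1; (−1)^{-6·0·2}·(-1)^0·(-1)^-6 = +1.
v=11: a=11^1·(≡2), b=11^1·(≡4) mod 11; (2|11)=-1, (4|11)=+1; (−1)^{1·1·5}·(-1)^1·(+1)^1 = +1.
v=23: a=23^1·(≡21), b=23^0·(≡3) mod 23; (21|23)=-1, (3|23)=+1; (−1)^{1·0·11}·(-1)^0·(+1)^1 = +1.
v=2: v_2(a)=-7, v_2(b)=0; units ≡ 3, 7 (mod 8); ε·ε+αω+βω = 1·1+-7·0+0·1 ≡ 1  ⇒  (a,b)_2 = -1.
v=7: a=7^2·(≡2), b=7^1·(≡5) mod 7; (2|7)=+1, (5|7)=-1; (−1)^{2·1·3}·(+1)^1·(-1)^2 = +1.
|Ram(-8602, -17017)| = 2, even; anisotropic at {2, ∞}.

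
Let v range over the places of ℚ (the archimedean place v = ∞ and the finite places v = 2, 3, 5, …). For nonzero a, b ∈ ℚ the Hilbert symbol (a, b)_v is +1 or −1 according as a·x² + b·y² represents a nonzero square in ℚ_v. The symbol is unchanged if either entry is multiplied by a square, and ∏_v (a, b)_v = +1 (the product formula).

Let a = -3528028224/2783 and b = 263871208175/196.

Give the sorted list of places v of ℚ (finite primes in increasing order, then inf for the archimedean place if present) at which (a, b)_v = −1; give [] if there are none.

[17, 19]

(a, b) ≡ (-319447, 29237807) mod (ℚ^×)²; places V = {2, 3, 5, 7, 11, 17, 19, 23, 37, 43, 47, ∞}.
(a,b)_47: α=0, u≡8; β=1, v≡28 (mod 47); (8|47)=+1, (28|47)=+1; sign (−1)^0·+1^1·+1^0 = +1.
(a,b)_17: α=1, u≡14; β=1, v≡8 (mod 17); (14|17)=-1, (8|17)=+1; sign (−1)^0·-1^1·+1^1 = -1.
(a,b)_∞: sgn(-319447)=−, sgn(29237807)=+, so +1.
(a,b)_11: α=-2, u≡5; β=0, v≡4 (mod 11); (5|11)=+1, (4|11)=+1; sign (−1)^0·+1^0·+1^-2 = +1.
(a,b)_43: α=1, u≡6; β=1, v≡20 (mod 43); (6|43)=+1, (20|43)=-1; sign (−1)^1·+1^1·-1^1 = +1.
(a,b)_3: α=4, u≡2; β=0, v≡2 (mod 3); (2|3)=-1, (2|3)=-1; sign (−1)^0·-1^0·-1^4 = +1.
(a,b)_7: α=2, u≡6; β=-2, v≡2 (mod 7); (6|7)=-1, (2|7)=+1; sign (−1)^0·-1^-2·+1^2 = +1.
(a,b)_37: α=0, u≡27; β=1, v≡23 (mod 37); (27|37)=+1, (23|37)=-1; sign (−1)^0·+1^1·-1^0 = +1.
(a,b)_2: α=6, β=-2; u≡1, v≡7 (mod 8); ε(u)ε(v)=0·1, αω(v)=6·0, βω(u)=-2·0; sum ≡ 0  ⇒  +1.
(a,b)_19: α=1, u≡14; β=2, v≡18 (mod 19); (14|19)=-1, (18|19)=-1; sign (−1)^0·-1^2·-1^1 = -1.
(a,b)_5: α=0, u≡2; β=2, v≡2 (mod 5); (2|5)=-1, (2|5)=-1; sign (−1)^0·-1^2·-1^0 = +1.
(a,b)_23: α=-1, u≡2; β=1, v≡5 (mod 23); (2|23)=+1, (5|23)=-1; sign (−1)^1·+1^1·-1^-1 = +1.
(-319447, 29237807 / ℚ) ramifies at {17, 19}: a division algebra.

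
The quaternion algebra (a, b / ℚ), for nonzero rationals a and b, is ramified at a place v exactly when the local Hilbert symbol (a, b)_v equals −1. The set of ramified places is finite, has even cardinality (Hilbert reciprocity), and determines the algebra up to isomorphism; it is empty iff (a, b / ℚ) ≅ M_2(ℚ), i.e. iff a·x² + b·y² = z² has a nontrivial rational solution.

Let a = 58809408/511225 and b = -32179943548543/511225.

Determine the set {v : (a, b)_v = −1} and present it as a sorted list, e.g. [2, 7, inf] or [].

[3, 7, 19, 47]

Mod squares: a ≡ 18753, b ≡ -7. Check v ∈ {∞, 2, 3, 5, 7, 11, 13, 19, 47}.
v=47: a=47^1·(≡5), b=47^2·(≡45) mod 47; (5|47)=-1, (45|47)=-1; (−1)^{1·2·23}·(-1)^2·(-1)^1 = -1.
v=13: a=13^-2·(≡11), b=13^-2·(≡6) mod 13; (11|13)=-1, (6|13)=-1; (−1)^{-2·-2·6}·(-1)^-2·(-1)^-2 = +1.
v=5: a=5^-2·(≡2), b=5^-2·(≡3) mod 5; (2|5)=-1, (3|5)=-1; (−1)^{-2·-2·2}·(-1)^-2·(-1)^-2 = +1.
v=7: a=7^3·(≡5), b=7^9·(≡5) mod 7; (5|7)=-1, (5|7)=-1; (−1)^{3·9·3}·(-1)^9·(-1)^3 = -1.
v=2: v_2(a)=6, v_2(b)=0; units ≡ 1, 1 (mod 8); ε·ε+αω+βω = 0·0+6·0+0·0 ≡ 0  ⇒  (a,b)_2 = +1.
v=∞: 18753 > 0 and -7 < 0  ⇒  (a,b)_∞ = +1.
v=19: a=19^1·(≡12), b=19^2·(≡3) mod 19; (12|19)=-1, (3|19)=-1; (−1)^{1·2·9}·(-1)^2·(-1)^1 = -1.
v=3: a=3^1·(≡2), b=3^0·(≡2) mod 3; (2|3)=-1, (2|3)=-1; (−1)^{1·0·1}·(-1)^0·(-1)^1 = -1.
v=11: a=11^-2·(≡9), b=11^-2·(≡1) mod 11; (9|11)=+1, (1|11)=+1; (−1)^{-2·-2·5}·(+1)^-2·(+1)^-2 = +1.
Ram(18753, -7) = {3, 7, 19, 47}; no ℚ_3-point on the conic.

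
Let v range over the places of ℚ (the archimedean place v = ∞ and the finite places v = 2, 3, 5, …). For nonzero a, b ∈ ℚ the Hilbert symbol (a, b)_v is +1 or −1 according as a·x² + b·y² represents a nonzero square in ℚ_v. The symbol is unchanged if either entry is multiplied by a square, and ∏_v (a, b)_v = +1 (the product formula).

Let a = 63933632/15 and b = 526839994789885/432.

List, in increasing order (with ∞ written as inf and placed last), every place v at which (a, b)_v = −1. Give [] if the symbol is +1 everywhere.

[3, 7, 23, 41]

Mod squares: a ≡ 305805, b ≡ 106243095. Check v ∈ {∞, 2, 3, 5, 7, 19, 23, 29, 37, 41}.
v=7: a=7^2·(≡3), b=7^3·(≡5) mod 7; (3|7)=-1, (5|7)=-1; (−1)^{2·3·3}·(-1)^3·(-1)^2 = -1.
v=37: a=37^1·(≡32), b=37^1·(≡17) mod 37; (32|37)=-1, (17|37)=-1; (−1)^{1·1·18}·(-1)^1·(-1)^1 = +1.
v=2: v_2(a)=6, v_2(b)=-4; units ≡ 5, 7 (mod 8); ε·ε+αω+βω = 0·1+6·0+-4·1 ≡ 0  ⇒  (a,b)_2 = +1.
v=29: a=29^1·(≡27), b=29^3·(≡8) mod 29; (27|29)=-1, (8|29)=-1; (−1)^{1·3·14}·(-1)^3·(-1)^1 = +1.
v=41: a=41^0·(≡27), b=41^1·(≡26) mod 41; (27|41)=-1, (26|41)=-1; (−1)^{0·1·20}·(-1)^1·(-1)^0 = -1.
v=19: a=19^1·(≡12), b=19^2·(≡11) mod 19; (12|19)=-1, (11|19)=+1; (−1)^{1·2·9}·(-1)^2·(+1)^1 = +1.
v=23: a=23^0·(≡14), b=23^1·(≡11) mod 23; (14|23)=-1, (11|23)=-1; (−1)^{0·1·11}·(-1)^1·(-1)^0 = -1.
v=3: a=3^-1·(≡1), b=3^-3·(≡1) mod 3; (1|3)=+1, (1|3)=+1; (−1)^{-1·-3·1}·(+1)^-3·(+1)^-1 = -1.
v=∞: 305805 > 0 and 106243095 > 0  ⇒  (a,b)_∞ = +1.
v=5: a=5^-1·(≡4), b=5^1·(≡1) mod 5; (4|5)=+1, (1|5)=+1; (−1)^{-1·1·2}·(+1)^1·(+1)^-1 = +1.
|Ram(305805, 106243095)| = 4, even; anisotropic at {3, 7, 23, 41}.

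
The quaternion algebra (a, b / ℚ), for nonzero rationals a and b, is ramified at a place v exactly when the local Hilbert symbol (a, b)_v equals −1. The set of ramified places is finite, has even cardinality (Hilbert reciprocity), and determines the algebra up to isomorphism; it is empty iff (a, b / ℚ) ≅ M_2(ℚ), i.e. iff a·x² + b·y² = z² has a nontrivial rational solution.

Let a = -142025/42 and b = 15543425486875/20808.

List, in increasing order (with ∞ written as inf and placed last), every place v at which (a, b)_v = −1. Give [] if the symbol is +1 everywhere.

(a, b) ≡ (-238602, 38) mod (ℚ^×)²; places V = {2, 3, 5, 7, 11, 13, 17, 19, 23, ∞}.
(a,b)_2: α=-1, β=-3; u≡3, v≡3 (mod 8); ε(u)ε(v)=1·1, αω(v)=-1·1, βω(u)=-3·1; sum ≡ 1  ⇒  -1.
(a,b)_19: α=1, u≡17; β=1, v≡13 (mod 19); (17|19)=+1, (13|19)=-1; sign (−1)^1·+1^1·-1^1 = +1.
(a,b)_13: α=1, u≡7; β=2, v≡4 (mod 13); (7|13)=-1, (4|13)=+1; sign (−1)^0·-1^2·+1^1 = +1.
(a,b)_11: α=0, u≡2; β=4, v≡5 (mod 11); (2|11)=-1, (5|11)=+1; sign (−1)^0·-1^4·+1^0 = +1.
(a,b)_5: α=2, u≡2; β=4, v≡3 (mod 5); (2|5)=-1, (3|5)=-1; sign (−1)^0·-1^4·-1^2 = +1.
(a,b)_17: α=0, u≡14; β=-2, v≡16 (mod 17); (14|17)=-1, (16|17)=+1; sign (−1)^0·-1^-2·+1^0 = +1.
(a,b)_7: α=-1, u≡2; β=0, v≡5 (mod 7); (2|7)=+1, (5|7)=-1; sign (−1)^0·+1^0·-1^-1 = -1.
(a,b)_23: α=1, u≡20; β=2, v≡11 (mod 23); (20|23)=-1, (11|23)=-1; sign (−1)^0·-1^2·-1^1 = -1.
(a,b)_∞: sgn(-238602)=−, sgn(38)=+, so +1.
(a,b)_3: α=-1, u≡2; β=-2, v≡2 (mod 3); (2|3)=-1, (2|3)=-1; sign (−1)^0·-1^-2·-1^-1 = -1.
(-238602, 38 / ℚ) ramifies at {2, 3, 7, 23}: a division algebra.

[2, 3, 7, 23]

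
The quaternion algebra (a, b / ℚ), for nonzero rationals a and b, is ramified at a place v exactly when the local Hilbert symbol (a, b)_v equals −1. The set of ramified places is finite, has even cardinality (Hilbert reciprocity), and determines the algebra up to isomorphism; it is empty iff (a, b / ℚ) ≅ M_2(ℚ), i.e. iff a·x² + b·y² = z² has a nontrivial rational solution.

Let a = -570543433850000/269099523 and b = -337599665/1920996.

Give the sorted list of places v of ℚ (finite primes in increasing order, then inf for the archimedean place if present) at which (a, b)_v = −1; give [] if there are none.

[5, inf]

(a, b) ≡ (-195, -65) mod (ℚ^×)²; places V = {2, 3, 5, 7, 11, 13, 41, 43, 53, ∞}.
(a,b)_∞: sgn(-195)=−, sgn(-65)=−, so -1.
(a,b)_11: α=-2, u≡1; β=-2, v≡5 (mod 11); (1|11)=+1, (5|11)=+1; sign (−1)^0·+1^-2·+1^-2 = +1.
(a,b)_3: α=-3, u≡1; β=-4, v≡1 (mod 3); (1|3)=+1, (1|3)=+1; sign (−1)^0·+1^-4·+1^-3 = +1.
(a,b)_2: α=4, β=-2; u≡5, v≡7 (mod 8); ε(u)ε(v)=0·1, αω(v)=4·0, βω(u)=-2·1; sum ≡ 0  ⇒  +1.
(a,b)_43: α=2, u≡22; β=2, v≡21 (mod 43); (22|43)=-1, (21|43)=+1; sign (−1)^0·-1^2·+1^2 = +1.
(a,b)_5: α=5, u≡1; β=1, v≡2 (mod 5); (1|5)=+1, (2|5)=-1; sign (−1)^0·+1^1·-1^5 = -1.
(a,b)_53: α=2, u≡47; β=2, v≡21 (mod 53); (47|53)=+1, (21|53)=-1; sign (−1)^0·+1^2·-1^2 = +1.
(a,b)_7: α=-2, u≡1; β=-2, v≡6 (mod 7); (1|7)=+1, (6|7)=-1; sign (−1)^0·+1^-2·-1^-2 = +1.
(a,b)_41: α=-2, u≡16; β=0, v≡30 (mod 41); (16|41)=+1, (30|41)=-1; sign (−1)^0·+1^0·-1^-2 = +1.
(a,b)_13: α=3, u≡5; β=1, v≡2 (mod 13); (5|13)=-1, (2|13)=-1; sign (−1)^0·-1^1·-1^3 = +1.
(-195, -65 / ℚ) ramifies at {5, ∞}: a division algebra.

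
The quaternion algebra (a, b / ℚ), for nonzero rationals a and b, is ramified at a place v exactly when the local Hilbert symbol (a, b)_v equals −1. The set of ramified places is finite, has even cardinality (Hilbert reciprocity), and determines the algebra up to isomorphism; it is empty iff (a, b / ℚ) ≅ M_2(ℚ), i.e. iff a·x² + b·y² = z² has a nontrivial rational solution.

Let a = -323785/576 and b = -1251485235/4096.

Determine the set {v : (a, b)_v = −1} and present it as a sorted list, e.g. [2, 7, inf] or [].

(a, b) ≡ (-385, -715) mod (ℚ^×)²; places V = {2, 3, 5, 7, 11, 13, 29, ∞}.
(a,b)_29: α=2, u≡2; β=0, v≡3 (mod 29); (2|29)=-1, (3|29)=-1; sign (−1)^0·-1^0·-1^2 = +1.
(a,b)_3: α=-2, u≡2; β=6, v≡2 (mod 3); (2|3)=-1, (2|3)=-1; sign (−1)^0·-1^6·-1^-2 = +1.
(a,b)_2: α=-6, β=-12; u≡7, v≡5 (mod 8); ε(u)ε(v)=1·0, αω(v)=-6·1, βω(u)=-12·0; sum ≡ 0  ⇒  +1.
(a,b)_11: α=1, u≡3; β=1, v≡5 (mod 11); (3|11)=+1, (5|11)=+1; sign (−1)^1·+1^1·+1^1 = -1.
(a,b)_13: α=0, u≡8; β=1, v≡12 (mod 13); (8|13)=-1, (12|13)=+1; sign (−1)^0·-1^1·+1^0 = -1.
(a,b)_∞: sgn(-385)=−, sgn(-715)=−, so -1.
(a,b)_5: α=1, u≡3; β=1, v≡3 (mod 5); (3|5)=-1, (3|5)=-1; sign (−1)^0·-1^1·-1^1 = +1.
(a,b)_7: α=1, u≡4; β=4, v≡6 (mod 7); (4|7)=+1, (6|7)=-1; sign (−1)^0·+1^4·-1^1 = -1.
(-385, -715 / ℚ) ramifies at {7, 11, 13, ∞}: a division algebra.

[7, 11, 13, inf]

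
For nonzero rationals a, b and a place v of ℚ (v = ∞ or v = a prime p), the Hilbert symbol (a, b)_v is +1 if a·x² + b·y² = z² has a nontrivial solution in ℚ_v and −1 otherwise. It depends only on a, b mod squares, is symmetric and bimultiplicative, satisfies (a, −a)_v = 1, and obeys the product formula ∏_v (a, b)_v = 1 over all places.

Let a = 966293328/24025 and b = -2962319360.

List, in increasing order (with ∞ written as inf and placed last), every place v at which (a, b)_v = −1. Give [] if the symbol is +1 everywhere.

(a, b) ≡ (7293, -10010) mod (ℚ^×)²; places V = {2, 3, 5, 7, 11, 13, 17, 31, ∞}.
(a,b)_2: α=4, β=11; u≡5, v≡3 (mod 8); ε(u)ε(v)=0·1, αω(v)=4·1, βω(u)=11·1; sum ≡ 1  ⇒  -1.
(a,b)_31: α=-2, u≡18; β=0, v≡30 (mod 31); (18|31)=+1, (30|31)=-1; sign (−1)^0·+1^0·-1^-2 = +1.
(a,b)_13: α=3, u≡8; β=1, v≡1 (mod 13); (8|13)=-1, (1|13)=+1; sign (−1)^0·-1^1·+1^3 = -1.
(a,b)_∞: sgn(7293)=+, sgn(-10010)=−, so +1.
(a,b)_17: α=1, u≡15; β=2, v≡12 (mod 17); (15|17)=+1, (12|17)=-1; sign (−1)^0·+1^2·-1^1 = -1.
(a,b)_5: α=-2, u≡3; β=1, v≡3 (mod 5); (3|5)=-1, (3|5)=-1; sign (−1)^0·-1^1·-1^-2 = -1.
(a,b)_11: α=1, u≡3; β=1, v≡9 (mod 11); (3|11)=+1, (9|11)=+1; sign (−1)^1·+1^1·+1^1 = -1.
(a,b)_3: α=1, u≡1; β=0, v≡1 (mod 3); (1|3)=+1, (1|3)=+1; sign (−1)^0·+1^0·+1^1 = +1.
(a,b)_7: α=2, u≡5; β=1, v≡6 (mod 7); (5|7)=-1, (6|7)=-1; sign (−1)^0·-1^1·-1^2 = -1.
|Ram(7293, -10010)| = 6, even; anisotropic at {2, 5, 7, 11, 13, 17}.

[2, 5, 7, 11, 13, 17]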